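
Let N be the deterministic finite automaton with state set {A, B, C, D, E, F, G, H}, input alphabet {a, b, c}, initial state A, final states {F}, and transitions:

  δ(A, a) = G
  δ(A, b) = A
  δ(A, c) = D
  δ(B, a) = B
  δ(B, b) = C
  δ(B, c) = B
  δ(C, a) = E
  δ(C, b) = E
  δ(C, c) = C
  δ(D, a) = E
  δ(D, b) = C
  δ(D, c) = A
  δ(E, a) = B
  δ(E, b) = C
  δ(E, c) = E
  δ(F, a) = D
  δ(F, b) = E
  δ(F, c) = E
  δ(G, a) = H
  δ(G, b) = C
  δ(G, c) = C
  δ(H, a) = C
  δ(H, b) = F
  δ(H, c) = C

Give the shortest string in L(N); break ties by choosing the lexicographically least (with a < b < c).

aab

A breadth-first search from A reaches an accepting state first via the path A → G → H → F on input aab.
No string of length < 3 is accepted (BFS exhausts all shorter strings without reaching an accepting state), and aab is the lexicographically least accepting string of length 3.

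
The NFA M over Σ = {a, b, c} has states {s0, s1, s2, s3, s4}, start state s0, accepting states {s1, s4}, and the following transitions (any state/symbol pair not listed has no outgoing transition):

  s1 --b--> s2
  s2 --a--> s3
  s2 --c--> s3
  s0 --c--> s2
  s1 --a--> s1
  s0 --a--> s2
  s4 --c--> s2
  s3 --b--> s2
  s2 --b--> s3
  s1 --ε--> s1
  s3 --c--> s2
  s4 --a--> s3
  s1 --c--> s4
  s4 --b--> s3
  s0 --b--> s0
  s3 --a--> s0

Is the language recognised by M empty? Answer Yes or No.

Yes

The states reachable from the start state are {s0, s2, s3}.
None of the accepting states {s1, s4} is reachable, so no string is accepted and L(M) = ∅.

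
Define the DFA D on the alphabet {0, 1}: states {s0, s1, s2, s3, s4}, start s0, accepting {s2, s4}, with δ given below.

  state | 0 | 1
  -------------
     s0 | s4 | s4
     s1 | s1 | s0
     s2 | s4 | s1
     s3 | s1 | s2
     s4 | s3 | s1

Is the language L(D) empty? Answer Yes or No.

No

The string 0 is accepted: the run s0 → s4 ends in the accepting state s4.
Since at least one string is accepted, L(D) is not empty.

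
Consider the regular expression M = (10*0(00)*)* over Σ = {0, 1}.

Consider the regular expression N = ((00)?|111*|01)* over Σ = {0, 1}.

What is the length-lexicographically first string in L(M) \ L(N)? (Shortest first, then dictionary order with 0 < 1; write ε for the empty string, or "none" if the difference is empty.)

The string 10 is accepted by M but not by N.
No shorter string lies in the difference, and 10 is the lexicographically first length-2 string in L(M) \ L(N).

10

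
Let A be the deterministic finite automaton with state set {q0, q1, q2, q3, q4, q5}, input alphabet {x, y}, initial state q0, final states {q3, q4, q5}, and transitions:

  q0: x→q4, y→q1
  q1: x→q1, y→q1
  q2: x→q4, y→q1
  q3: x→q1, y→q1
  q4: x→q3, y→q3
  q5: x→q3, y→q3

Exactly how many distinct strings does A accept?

The useful subgraph on states {q0, q3, q4} is acyclic, so L(A) is finite; the longest accepting path visits 3 useful states, giving maximum string length 2.
Counting accepting paths from q0 by length: 1 of length 1, 2 of length 2. Total 3.

3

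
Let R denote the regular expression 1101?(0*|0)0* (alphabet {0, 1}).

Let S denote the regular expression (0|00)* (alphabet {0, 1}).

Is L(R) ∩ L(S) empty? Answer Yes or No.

Converting the expression R to a DFA (subset construction, then merging equivalent states) gives the minimal DFA with states {r0, r1, r2, r3, r4, r5}, start state r0, accepting states {r4, r5} and transitions r0: 0→r1, 1→r2; r1: 0→r1, 1→r1; r2: 0→r1, 1→r3; r3: 0→r4, 1→r1; r4: 0→r5, 1→r5; r5: 0→r5, 1→r1.
Converting the expression S to a DFA (subset construction, then merging equivalent states) gives the minimal DFA with states {s0, s1}, start state s0, accepting states {s0} and transitions s0: 0→s0, 1→s1; s1: 0→s1, 1→s1.
Exploring the product automaton R × S from the start pair (r0, s0), following both machines on each input symbol, reaches 7 state pairs: (r0, s0), (r1, s0), (r2, s1), (r1, s1), (r3, s1), (r4, s1), (r5, s1).
R accepts in {r4, r5} and S accepts in {s0}; no reachable pair has both components accepting, so no string drives both machines to acceptance simultaneously and L(R) ∩ L(S) = ∅.
So no string is accepted by both, and the intersection is empty.

Yes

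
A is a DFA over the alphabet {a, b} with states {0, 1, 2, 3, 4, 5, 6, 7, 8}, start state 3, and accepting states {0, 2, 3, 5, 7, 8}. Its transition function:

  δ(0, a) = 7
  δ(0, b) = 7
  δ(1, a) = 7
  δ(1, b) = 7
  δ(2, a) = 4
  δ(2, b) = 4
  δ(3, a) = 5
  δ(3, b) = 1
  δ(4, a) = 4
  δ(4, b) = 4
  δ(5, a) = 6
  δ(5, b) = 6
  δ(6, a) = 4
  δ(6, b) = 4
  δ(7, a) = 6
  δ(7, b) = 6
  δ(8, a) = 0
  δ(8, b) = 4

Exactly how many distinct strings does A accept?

The useful subgraph on states {1, 3, 5, 7} is acyclic, so L(A) is finite; the longest accepting path visits 3 useful states, giving maximum string length 2.
Counting accepting paths from 3 by length: 1 of length 0, 1 of length 1, 2 of length 2. Total 4.

4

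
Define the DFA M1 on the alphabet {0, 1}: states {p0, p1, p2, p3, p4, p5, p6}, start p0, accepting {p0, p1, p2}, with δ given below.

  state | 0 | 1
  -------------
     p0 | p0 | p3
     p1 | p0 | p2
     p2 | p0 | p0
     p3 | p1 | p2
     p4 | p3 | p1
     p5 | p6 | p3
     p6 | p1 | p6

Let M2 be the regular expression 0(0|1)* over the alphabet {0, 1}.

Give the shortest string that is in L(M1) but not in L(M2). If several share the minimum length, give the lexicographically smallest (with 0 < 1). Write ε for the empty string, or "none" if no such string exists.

ε

The empty string ε is accepted by M1 but not by M2.
Since ε is the unique shortest string, it is the required witness.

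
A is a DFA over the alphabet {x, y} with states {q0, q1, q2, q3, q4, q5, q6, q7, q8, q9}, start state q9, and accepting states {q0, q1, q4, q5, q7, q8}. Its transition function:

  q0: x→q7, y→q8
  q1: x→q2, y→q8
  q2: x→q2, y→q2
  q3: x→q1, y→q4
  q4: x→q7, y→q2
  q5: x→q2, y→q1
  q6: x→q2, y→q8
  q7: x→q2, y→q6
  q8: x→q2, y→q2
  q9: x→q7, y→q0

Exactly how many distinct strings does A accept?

The useful subgraph on states {q0, q6, q7, q8, q9} is acyclic, so L(A) is finite; the longest accepting path visits 5 useful states, giving maximum string length 4.
Counting accepting paths from q9 by length: 2 of length 1, 2 of length 2, 1 of length 3, 1 of length 4. Total 6.

6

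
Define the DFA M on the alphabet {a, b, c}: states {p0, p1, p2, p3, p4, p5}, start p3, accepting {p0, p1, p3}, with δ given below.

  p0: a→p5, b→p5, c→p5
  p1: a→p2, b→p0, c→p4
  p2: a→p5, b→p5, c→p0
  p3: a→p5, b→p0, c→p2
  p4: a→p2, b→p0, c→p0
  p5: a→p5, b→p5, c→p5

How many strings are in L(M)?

3

The useful subgraph on states {p0, p2, p3} is acyclic, so L(M) is finite; the longest accepting path visits 3 useful states, giving maximum string length 2.
Counting accepting paths from p3 by length: 1 of length 0, 1 of length 1, 1 of length 2. Total 3.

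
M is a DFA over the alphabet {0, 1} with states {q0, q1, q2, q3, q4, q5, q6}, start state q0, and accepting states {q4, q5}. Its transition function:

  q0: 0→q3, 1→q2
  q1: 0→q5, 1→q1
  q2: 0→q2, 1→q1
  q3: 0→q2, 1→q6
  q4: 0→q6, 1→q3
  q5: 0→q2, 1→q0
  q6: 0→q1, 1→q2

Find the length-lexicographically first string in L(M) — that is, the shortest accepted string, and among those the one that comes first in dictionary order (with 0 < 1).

A breadth-first search from q0 reaches an accepting state first via the path q0 → q2 → q1 → q5 on input 110.
No string of length < 3 is accepted (BFS exhausts all shorter strings without reaching an accepting state), and 110 is the lexicographically least accepting string of length 3.

110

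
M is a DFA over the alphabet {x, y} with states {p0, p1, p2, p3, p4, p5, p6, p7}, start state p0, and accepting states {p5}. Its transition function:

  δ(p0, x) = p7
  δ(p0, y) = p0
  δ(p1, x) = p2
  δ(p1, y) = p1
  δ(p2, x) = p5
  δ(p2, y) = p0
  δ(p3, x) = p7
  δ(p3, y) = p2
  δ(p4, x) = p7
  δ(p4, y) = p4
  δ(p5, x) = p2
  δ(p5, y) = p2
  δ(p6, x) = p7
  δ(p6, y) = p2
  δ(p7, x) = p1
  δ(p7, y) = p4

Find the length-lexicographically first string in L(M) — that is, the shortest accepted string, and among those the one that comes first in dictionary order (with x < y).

A breadth-first search from p0 reaches an accepting state first via the path p0 → p7 → p1 → p2 → p5 on input xxxx.
No string of length < 4 is accepted (BFS exhausts all shorter strings without reaching an accepting state), and xxxx is the lexicographically least accepting string of length 4.

xxxx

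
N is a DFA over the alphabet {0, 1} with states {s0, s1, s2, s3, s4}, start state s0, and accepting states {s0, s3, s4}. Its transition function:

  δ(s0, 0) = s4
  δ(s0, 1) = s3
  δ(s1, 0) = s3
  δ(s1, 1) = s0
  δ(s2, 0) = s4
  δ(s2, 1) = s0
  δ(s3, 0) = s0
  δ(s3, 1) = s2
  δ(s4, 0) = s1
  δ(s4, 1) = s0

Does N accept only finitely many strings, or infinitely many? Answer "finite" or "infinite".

State s0 is reachable from the start and can reach an accepting state, and it lies on the cycle s0 → s3 → s0.
Traversing that cycle any number of times yields accepted strings of unbounded length, so the language is infinite.

infinite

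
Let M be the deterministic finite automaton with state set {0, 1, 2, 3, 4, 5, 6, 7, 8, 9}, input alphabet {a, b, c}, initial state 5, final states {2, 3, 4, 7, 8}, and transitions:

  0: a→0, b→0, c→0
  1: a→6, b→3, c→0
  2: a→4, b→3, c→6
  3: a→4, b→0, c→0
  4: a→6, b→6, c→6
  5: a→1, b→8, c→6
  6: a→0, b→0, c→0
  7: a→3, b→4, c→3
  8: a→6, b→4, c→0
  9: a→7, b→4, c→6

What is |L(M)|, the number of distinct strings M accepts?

4

The useful subgraph on states {1, 3, 4, 5, 8} is acyclic, so L(M) is finite; the longest accepting path visits 4 useful states, giving maximum string length 3.
Counting accepting paths from 5 by length: 1 of length 1, 2 of length 2, 1 of length 3. Total 4.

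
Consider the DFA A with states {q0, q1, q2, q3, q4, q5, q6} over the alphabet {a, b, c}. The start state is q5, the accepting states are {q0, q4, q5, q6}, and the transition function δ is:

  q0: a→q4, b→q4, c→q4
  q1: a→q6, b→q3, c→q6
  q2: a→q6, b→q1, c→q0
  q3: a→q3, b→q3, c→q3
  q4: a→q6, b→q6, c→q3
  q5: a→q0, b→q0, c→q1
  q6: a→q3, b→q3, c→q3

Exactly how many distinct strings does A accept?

23

The useful subgraph on states {q0, q1, q4, q5, q6} is acyclic, so L(A) is finite; the longest accepting path visits 4 useful states, giving maximum string length 3.
Counting accepting paths from q5 by length: 1 of length 0, 2 of length 1, 8 of length 2, 12 of length 3. Total 23.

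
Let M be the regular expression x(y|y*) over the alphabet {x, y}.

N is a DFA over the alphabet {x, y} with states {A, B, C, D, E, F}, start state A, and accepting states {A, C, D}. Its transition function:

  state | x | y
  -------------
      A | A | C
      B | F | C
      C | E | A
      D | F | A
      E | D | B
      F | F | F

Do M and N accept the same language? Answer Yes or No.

The empty string ε is accepted by N but rejected by M.
So L(M) ≠ L(N).

No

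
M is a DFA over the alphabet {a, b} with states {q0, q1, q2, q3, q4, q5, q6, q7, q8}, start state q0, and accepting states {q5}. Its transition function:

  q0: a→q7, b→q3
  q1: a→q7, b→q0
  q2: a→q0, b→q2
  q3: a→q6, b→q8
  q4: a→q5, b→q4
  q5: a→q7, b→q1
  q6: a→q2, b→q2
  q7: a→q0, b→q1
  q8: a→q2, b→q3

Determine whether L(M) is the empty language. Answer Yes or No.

The states reachable from the start state are {q0, q1, q2, q3, q6, q7, q8}.
None of the accepting states {q5} is reachable, so no string is accepted and L(M) = ∅.

Yes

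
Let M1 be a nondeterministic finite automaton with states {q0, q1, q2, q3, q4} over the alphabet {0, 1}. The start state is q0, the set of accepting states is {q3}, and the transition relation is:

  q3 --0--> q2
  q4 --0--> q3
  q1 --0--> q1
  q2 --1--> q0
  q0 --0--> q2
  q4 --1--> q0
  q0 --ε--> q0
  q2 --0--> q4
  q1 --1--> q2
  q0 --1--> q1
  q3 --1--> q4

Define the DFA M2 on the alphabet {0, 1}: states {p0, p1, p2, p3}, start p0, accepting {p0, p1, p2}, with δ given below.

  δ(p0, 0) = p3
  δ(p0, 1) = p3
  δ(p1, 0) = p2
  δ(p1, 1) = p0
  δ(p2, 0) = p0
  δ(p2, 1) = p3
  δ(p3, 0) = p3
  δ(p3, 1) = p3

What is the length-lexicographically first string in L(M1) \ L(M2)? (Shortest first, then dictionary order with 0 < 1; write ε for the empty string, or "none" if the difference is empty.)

The string 000 is accepted by M1 but not by M2.
No shorter string lies in the difference, and 000 is the lexicographically first length-3 string in L(M1) \ L(M2).

000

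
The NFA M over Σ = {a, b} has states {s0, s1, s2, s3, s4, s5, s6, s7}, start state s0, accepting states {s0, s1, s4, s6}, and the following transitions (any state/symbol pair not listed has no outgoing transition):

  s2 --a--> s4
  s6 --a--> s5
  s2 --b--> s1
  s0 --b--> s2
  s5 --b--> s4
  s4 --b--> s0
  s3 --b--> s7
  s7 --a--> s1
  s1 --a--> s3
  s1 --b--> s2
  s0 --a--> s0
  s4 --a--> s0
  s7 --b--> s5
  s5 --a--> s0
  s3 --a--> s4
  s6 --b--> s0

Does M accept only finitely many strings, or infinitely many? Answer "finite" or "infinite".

infinite

State s0 is reachable from the start and can reach an accepting state, and it lies on the cycle s0 → s0.
Traversing that cycle any number of times yields accepted strings of unbounded length, so the language is infinite.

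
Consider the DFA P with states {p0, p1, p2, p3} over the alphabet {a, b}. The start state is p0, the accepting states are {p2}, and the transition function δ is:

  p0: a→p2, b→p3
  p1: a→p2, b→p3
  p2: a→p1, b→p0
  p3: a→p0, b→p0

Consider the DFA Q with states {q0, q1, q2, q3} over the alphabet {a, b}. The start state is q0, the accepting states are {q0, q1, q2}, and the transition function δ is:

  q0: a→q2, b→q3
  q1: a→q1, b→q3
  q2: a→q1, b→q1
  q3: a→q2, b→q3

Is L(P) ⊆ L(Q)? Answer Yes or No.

Yes

Exploring the product automaton P × Q from the start pair (p0, q0), following both machines on each input symbol, reaches 9 state pairs: (p0, q0), (p2, q2), (p3, q3), (p1, q1), (p0, q1), (p0, q2), (p0, q3), (p2, q1), (p3, q1).
P accepts in {p2} and Q accepts in {q0, q1, q2}. The reachable pairs whose P-component is accepting are (p2, q2), (p2, q1); in each of them the Q-component is accepting too, so the product for L(P) \ L(Q) (P-component accepting, Q-component rejecting) has no reachable accepting pair and the difference is empty.
Hence every string in L(P) is also in L(Q).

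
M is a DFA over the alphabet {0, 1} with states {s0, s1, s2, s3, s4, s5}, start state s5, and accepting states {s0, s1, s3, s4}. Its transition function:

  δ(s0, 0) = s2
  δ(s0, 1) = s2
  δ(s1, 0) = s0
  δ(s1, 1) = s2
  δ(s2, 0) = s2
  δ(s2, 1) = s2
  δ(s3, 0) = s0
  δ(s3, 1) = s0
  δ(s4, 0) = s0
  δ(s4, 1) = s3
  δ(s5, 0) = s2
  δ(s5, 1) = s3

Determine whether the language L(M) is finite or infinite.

The useful states (reachable from s5 and able to reach an accepting state) are {s0, s3, s5}.
Restricted to these states the transition graph has no cycle, so every accepting path has bounded length and L is finite.

finite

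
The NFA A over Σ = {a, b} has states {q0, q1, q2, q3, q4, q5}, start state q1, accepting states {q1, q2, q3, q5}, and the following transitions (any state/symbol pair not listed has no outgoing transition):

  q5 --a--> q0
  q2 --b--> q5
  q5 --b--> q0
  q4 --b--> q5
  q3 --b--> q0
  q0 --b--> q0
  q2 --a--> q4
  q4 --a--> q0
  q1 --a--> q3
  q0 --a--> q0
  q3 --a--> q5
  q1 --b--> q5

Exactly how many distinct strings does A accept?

4

The useful subgraph on states {q1, q3, q5} is acyclic, so L(A) is finite; the longest accepting path visits 3 useful states, giving maximum string length 2.
Counting accepting paths from q1 by length: 1 of length 0, 2 of length 1, 1 of length 2. Total 4.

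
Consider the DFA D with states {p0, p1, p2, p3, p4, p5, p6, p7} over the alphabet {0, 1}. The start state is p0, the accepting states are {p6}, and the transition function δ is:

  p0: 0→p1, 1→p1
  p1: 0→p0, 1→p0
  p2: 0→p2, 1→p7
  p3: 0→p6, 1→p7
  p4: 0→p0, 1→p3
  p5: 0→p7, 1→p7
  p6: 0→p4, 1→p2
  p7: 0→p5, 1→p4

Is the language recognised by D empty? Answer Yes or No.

Yes

The states reachable from the start state are {p0, p1}.
None of the accepting states {p6} is reachable, so no string is accepted and L(D) = ∅.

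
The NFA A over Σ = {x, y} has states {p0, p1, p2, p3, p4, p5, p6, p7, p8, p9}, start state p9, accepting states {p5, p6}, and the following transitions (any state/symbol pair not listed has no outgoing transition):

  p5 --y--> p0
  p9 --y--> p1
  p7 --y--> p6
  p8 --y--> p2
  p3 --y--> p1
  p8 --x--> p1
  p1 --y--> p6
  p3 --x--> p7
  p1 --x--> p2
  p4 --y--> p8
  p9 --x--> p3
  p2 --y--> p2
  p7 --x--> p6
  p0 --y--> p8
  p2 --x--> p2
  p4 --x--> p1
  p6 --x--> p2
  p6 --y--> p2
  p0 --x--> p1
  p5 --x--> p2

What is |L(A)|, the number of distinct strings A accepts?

4

The useful subgraph on states {p1, p3, p6, p7, p9} is acyclic, so L(A) is finite; the longest accepting path visits 4 useful states, giving maximum string length 3.
Counting accepting paths from p9 by length: 1 of length 2, 3 of length 3. Total 4.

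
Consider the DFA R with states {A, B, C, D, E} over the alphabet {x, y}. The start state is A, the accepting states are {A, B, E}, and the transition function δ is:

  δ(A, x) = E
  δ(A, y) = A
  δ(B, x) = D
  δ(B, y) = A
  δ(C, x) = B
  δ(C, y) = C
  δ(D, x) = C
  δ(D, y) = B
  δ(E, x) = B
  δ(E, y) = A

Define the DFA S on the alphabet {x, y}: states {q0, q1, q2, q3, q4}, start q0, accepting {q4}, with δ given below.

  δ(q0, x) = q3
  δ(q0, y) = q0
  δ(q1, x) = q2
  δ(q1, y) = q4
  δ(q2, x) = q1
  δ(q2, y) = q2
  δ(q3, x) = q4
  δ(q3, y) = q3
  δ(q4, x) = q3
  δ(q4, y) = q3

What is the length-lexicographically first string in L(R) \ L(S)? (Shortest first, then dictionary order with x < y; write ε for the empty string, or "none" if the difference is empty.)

The empty string ε is accepted by R but not by S.
Since ε is the unique shortest string, it is the required witness.

ε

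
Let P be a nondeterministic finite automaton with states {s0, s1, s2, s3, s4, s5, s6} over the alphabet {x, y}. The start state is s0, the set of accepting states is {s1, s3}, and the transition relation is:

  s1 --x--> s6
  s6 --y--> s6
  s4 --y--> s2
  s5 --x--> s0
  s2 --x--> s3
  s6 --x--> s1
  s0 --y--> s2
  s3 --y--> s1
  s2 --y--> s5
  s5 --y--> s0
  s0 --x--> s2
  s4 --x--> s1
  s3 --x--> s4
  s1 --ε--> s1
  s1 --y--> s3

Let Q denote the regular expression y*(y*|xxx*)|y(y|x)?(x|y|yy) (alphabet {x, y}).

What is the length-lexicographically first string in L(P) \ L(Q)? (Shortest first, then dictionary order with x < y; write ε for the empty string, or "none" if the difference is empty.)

xxy

The string xxy is accepted by P but not by Q.
No shorter string lies in the difference, and xxy is the lexicographically first length-3 string in L(P) \ L(Q).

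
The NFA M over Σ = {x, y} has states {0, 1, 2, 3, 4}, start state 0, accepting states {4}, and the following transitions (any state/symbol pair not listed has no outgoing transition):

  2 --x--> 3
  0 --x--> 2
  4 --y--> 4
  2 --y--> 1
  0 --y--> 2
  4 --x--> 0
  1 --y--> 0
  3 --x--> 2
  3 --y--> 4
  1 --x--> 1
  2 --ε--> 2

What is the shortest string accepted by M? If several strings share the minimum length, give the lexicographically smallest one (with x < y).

A breadth-first search from 0 reaches an accepting state first via the path 0 → 2 → 3 → 4 on input xxy.
No string of length < 3 is accepted (BFS exhausts all shorter strings without reaching an accepting state), and xxy is the lexicographically least accepting string of length 3.

xxy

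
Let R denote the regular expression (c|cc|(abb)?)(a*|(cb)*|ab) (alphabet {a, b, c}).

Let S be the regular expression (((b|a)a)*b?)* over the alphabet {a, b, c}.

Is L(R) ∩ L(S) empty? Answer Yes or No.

The empty string ε is accepted by both R and S.
Hence L(R) ∩ L(S) ≠ ∅.

No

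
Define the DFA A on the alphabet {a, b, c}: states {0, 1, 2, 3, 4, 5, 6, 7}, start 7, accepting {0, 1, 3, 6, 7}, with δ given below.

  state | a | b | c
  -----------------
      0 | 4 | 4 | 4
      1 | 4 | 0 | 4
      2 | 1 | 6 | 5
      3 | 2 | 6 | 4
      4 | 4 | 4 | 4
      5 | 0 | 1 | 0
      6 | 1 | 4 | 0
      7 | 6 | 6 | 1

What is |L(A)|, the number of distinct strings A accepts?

11

The useful subgraph on states {0, 1, 6, 7} is acyclic, so L(A) is finite; the longest accepting path visits 4 useful states, giving maximum string length 3.
Counting accepting paths from 7 by length: 1 of length 0, 3 of length 1, 5 of length 2, 2 of length 3. Total 11.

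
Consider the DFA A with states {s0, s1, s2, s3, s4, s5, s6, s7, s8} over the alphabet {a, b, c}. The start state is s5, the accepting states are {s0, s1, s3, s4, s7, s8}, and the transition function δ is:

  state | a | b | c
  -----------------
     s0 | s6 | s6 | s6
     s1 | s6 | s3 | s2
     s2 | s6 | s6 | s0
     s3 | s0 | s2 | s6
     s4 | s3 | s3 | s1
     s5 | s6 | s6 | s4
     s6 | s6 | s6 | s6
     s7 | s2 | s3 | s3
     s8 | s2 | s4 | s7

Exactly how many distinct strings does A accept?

12

The useful subgraph on states {s0, s1, s2, s3, s4, s5} is acyclic, so L(A) is finite; the longest accepting path visits 6 useful states, giving maximum string length 5.
Counting accepting paths from s5 by length: 1 of length 1, 3 of length 2, 3 of length 3, 4 of length 4, 1 of length 5. Total 12.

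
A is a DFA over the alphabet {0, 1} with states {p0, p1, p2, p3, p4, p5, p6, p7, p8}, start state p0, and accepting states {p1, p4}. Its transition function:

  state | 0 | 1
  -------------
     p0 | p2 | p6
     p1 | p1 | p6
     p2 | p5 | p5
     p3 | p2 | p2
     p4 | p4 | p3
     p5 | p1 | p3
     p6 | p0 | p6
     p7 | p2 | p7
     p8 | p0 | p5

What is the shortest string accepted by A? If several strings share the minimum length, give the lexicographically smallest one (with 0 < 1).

A breadth-first search from p0 reaches an accepting state first via the path p0 → p2 → p5 → p1 on input 000.
No string of length < 3 is accepted (BFS exhausts all shorter strings without reaching an accepting state), and 000 is the lexicographically least accepting string of length 3.

000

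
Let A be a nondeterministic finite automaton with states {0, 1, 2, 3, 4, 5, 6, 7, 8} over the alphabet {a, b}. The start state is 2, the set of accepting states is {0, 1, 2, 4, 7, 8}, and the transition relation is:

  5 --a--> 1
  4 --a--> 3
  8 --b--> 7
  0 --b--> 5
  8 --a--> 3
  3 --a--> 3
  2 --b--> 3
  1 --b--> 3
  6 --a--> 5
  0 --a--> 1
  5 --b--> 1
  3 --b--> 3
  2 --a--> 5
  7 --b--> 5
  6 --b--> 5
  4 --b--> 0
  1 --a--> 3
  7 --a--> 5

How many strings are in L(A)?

The useful subgraph on states {1, 2, 5} is acyclic, so L(A) is finite; the longest accepting path visits 3 useful states, giving maximum string length 2.
Counting accepting paths from 2 by length: 1 of length 0, 2 of length 2. Total 3.

3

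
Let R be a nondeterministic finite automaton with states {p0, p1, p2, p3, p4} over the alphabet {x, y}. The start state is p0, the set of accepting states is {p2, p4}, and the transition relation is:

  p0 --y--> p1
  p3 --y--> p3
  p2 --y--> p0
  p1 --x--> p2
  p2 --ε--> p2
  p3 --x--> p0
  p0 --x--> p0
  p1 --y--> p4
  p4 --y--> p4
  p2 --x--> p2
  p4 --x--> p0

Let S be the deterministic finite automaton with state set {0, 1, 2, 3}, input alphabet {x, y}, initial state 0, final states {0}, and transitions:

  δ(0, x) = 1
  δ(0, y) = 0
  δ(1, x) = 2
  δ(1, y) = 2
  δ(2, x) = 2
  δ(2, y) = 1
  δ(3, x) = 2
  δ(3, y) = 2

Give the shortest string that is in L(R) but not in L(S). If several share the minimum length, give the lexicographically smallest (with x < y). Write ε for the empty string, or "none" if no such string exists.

yx

The string yx is accepted by R but not by S.
No shorter string lies in the difference, and yx is the lexicographically first length-2 string in L(R) \ L(S).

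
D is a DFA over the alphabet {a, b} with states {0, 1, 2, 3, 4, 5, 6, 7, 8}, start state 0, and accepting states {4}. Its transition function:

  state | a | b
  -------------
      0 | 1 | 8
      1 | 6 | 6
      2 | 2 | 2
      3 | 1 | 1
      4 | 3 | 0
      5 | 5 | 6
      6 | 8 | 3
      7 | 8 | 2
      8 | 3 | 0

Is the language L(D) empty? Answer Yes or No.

The states reachable from the start state are {0, 1, 3, 6, 8}.
None of the accepting states {4} is reachable, so no string is accepted and L(D) = ∅.

Yes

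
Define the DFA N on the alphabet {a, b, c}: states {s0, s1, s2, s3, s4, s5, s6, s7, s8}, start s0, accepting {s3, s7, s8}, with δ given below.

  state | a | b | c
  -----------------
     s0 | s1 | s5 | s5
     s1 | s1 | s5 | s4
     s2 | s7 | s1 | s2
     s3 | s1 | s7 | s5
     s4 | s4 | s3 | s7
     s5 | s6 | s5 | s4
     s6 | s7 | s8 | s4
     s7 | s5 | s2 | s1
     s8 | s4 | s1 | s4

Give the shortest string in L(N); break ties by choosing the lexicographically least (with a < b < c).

acb

A breadth-first search from s0 reaches an accepting state first via the path s0 → s1 → s4 → s3 on input acb.
No string of length < 3 is accepted (BFS exhausts all shorter strings without reaching an accepting state), and acb is the lexicographically least accepting string of length 3.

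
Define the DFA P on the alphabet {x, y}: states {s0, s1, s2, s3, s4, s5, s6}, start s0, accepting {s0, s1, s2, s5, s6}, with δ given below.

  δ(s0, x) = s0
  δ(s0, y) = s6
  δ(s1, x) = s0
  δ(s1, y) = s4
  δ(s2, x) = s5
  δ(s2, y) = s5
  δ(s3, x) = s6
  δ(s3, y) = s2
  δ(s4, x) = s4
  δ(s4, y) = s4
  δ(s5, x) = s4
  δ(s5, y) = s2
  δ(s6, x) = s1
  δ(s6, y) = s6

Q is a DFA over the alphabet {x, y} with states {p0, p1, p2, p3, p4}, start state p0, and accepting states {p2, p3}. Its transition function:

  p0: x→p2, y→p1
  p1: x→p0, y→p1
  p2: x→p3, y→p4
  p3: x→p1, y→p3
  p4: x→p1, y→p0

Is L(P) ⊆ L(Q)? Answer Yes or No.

No

The empty string ε is in L(P) but not in L(Q).
So L(P) ⊄ L(Q).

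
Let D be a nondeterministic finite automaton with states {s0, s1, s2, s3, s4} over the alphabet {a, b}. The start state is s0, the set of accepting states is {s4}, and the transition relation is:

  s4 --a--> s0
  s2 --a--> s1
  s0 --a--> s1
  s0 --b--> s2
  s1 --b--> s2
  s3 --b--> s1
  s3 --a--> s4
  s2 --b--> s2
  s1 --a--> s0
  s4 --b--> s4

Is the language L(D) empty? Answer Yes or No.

Yes

The states reachable from the start state are {s0, s1, s2}.
None of the accepting states {s4} is reachable, so no string is accepted and L(D) = ∅.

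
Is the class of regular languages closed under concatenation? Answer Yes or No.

If R₁ and R₂ are regular expressions for the two languages then R₁R₂ denotes L₁L₂; on automata, add ε-moves from every accepting state of an NFA for L₁ to the start state of an NFA for L₂ and keep only the second machine's accepting states.
So the regular languages are closed under concatenation.

Yes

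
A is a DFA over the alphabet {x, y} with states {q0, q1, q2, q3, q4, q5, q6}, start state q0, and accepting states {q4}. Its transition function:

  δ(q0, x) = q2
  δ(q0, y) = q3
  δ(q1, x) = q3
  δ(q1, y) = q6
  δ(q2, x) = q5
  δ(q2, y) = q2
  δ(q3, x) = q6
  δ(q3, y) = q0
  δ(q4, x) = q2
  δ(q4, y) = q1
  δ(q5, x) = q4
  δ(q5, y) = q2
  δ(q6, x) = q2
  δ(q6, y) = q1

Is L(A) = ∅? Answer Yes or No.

No

The string xxx is accepted: the run q0 → q2 → q5 → q4 ends in the accepting state q4.
Since at least one string is accepted, L(A) is not empty.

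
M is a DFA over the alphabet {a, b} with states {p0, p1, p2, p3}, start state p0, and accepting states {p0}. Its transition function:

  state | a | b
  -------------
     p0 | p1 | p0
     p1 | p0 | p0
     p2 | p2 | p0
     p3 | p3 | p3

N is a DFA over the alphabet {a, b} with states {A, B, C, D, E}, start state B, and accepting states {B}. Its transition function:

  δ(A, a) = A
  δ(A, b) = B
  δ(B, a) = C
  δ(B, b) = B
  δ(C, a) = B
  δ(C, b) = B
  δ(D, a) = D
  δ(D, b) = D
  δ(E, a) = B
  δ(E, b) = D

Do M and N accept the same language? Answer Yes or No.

Yes

Exploring the product automaton M × N from the start pair (p0, B), following both machines on each input symbol, reaches 2 state pairs: (p0, B), (p1, C).
M accepts in {p0} and N accepts in {B}. In every reachable pair the two components are either both accepting — (p0, B) — or both non-accepting, so no string is accepted by exactly one of the machines: L(M) \ L(N) and L(N) \ L(M) are both empty.
Hence every string is accepted by M iff it is accepted by N, and the two languages coincide.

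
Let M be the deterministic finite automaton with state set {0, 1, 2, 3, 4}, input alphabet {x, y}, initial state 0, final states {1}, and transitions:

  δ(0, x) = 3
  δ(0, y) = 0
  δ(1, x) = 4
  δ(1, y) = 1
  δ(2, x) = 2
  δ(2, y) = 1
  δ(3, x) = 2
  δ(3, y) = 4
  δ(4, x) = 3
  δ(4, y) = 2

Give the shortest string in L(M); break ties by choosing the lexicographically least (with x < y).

A breadth-first search from 0 reaches an accepting state first via the path 0 → 3 → 2 → 1 on input xxy.
No string of length < 3 is accepted (BFS exhausts all shorter strings without reaching an accepting state), and xxy is the lexicographically least accepting string of length 3.

xxy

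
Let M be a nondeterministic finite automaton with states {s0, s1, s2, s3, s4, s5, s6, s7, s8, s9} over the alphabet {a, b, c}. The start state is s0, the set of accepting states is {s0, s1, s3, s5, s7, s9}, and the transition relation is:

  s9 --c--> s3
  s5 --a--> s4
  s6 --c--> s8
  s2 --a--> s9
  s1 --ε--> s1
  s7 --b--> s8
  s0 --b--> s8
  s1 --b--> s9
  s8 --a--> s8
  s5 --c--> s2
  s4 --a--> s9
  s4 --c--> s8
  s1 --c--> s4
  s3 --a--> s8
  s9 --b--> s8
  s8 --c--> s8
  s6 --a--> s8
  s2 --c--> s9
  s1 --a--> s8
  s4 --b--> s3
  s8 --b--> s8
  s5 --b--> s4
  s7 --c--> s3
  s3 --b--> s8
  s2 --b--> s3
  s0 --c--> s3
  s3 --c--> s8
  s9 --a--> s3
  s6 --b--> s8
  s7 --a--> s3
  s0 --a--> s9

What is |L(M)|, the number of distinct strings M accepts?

The useful subgraph on states {s0, s3, s9} is acyclic, so L(M) is finite; the longest accepting path visits 3 useful states, giving maximum string length 2.
Counting accepting paths from s0 by length: 1 of length 0, 2 of length 1, 2 of length 2. Total 5.

5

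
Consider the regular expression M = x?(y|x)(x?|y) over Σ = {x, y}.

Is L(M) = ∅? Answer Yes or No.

No

The string x matches the expression, so it belongs to L(M).
Since L(M) contains at least one string, it is not empty.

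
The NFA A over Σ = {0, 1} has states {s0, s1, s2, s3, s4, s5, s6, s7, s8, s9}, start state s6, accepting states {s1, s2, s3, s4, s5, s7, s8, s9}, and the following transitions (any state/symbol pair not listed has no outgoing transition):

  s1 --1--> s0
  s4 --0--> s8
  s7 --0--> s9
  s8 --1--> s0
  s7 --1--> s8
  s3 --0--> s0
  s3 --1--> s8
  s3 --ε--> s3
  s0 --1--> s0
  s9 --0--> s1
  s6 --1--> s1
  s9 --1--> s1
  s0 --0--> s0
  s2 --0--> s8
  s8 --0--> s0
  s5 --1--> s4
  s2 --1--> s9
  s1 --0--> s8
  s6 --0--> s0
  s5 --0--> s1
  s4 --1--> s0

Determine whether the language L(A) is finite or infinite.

finite

The useful states (reachable from s6 and able to reach an accepting state) are {s1, s6, s8}.
Restricted to these states the transition graph has no cycle, so every accepting path has bounded length and L is finite.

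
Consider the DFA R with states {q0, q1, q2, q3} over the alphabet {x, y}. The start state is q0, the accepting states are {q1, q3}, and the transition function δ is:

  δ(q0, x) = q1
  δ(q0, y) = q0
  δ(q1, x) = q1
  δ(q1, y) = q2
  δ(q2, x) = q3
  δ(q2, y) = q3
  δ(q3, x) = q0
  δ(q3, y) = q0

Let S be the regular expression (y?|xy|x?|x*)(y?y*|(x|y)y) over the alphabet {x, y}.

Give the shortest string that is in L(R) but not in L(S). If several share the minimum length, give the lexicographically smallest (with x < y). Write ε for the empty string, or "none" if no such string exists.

yx

The string yx is accepted by R but not by S.
No shorter string lies in the difference, and yx is the lexicographically first length-2 string in L(R) \ L(S).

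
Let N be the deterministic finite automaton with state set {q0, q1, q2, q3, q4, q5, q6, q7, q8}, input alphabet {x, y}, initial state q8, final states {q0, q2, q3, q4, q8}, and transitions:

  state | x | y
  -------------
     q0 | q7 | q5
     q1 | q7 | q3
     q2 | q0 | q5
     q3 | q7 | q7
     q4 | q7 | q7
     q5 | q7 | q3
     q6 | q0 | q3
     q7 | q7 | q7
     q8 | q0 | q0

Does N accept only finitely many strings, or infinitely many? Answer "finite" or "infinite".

finite

The useful states (reachable from q8 and able to reach an accepting state) are {q0, q3, q5, q8}.
Restricted to these states the transition graph has no cycle, so every accepting path has bounded length and L is finite.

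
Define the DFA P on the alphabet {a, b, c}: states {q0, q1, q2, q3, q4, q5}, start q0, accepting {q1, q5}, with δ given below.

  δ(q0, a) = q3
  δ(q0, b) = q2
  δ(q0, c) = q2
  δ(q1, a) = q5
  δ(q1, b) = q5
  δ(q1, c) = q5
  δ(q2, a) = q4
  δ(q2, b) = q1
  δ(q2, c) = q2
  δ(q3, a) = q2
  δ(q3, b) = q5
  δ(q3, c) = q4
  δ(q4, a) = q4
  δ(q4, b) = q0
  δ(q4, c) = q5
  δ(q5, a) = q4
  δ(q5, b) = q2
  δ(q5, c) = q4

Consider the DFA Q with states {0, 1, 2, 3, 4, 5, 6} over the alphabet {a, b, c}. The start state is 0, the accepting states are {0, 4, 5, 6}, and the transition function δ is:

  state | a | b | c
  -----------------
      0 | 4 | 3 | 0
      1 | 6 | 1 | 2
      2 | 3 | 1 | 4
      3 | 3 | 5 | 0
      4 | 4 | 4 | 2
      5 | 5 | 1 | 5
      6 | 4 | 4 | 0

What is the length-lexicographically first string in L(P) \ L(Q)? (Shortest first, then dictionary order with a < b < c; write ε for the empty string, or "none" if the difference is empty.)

cb

The string cb is accepted by P but not by Q.
No shorter string lies in the difference, and cb is the lexicographically first length-2 string in L(P) \ L(Q).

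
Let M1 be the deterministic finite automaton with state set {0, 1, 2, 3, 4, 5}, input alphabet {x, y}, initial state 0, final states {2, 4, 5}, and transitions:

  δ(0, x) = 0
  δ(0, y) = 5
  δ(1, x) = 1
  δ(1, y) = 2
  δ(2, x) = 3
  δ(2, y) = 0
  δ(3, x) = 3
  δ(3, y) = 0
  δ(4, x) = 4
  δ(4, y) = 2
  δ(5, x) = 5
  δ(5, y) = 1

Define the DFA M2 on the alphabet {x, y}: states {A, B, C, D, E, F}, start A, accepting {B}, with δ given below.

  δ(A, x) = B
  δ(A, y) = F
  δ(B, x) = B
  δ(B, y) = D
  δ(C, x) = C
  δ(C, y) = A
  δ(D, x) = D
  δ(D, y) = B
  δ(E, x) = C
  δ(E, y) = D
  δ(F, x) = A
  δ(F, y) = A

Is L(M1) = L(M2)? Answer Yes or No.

The string y is accepted by M1 but rejected by M2.
So L(M1) ≠ L(M2).

No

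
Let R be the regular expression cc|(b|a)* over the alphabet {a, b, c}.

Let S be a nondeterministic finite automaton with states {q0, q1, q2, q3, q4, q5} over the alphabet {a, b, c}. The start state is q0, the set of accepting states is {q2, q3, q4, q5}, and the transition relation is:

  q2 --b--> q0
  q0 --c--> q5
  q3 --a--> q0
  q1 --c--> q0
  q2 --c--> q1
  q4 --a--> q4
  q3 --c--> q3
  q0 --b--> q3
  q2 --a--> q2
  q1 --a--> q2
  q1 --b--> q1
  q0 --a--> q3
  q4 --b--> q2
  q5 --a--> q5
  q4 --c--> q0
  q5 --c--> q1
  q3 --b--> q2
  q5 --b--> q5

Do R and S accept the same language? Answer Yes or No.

The empty string ε is accepted by R but rejected by S.
So L(R) ≠ L(S).

No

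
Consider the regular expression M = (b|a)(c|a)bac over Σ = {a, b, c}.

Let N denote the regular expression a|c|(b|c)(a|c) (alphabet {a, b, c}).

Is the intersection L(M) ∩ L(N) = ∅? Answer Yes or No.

Converting the expression M to a DFA (subset construction, then merging equivalent states) gives the minimal DFA with states {m0, m1, m2, m3, m4, m5, m6}, start state m0, accepting states {m6} and transitions m0: a→m1, b→m1, c→m2; m1: a→m3, b→m2, c→m3; m2: a→m2, b→m2, c→m2; m3: a→m2, b→m4, c→m2; m4: a→m5, b→m2, c→m2; m5: a→m2, b→m2, c→m6; m6: a→m2, b→m2, c→m2.
Converting the expression N to a DFA (subset construction, then merging equivalent states) gives the minimal DFA with states {n0, n1, n2, n3, n4}, start state n0, accepting states {n1, n3} and transitions n0: a→n1, b→n2, c→n3; n1: a→n4, b→n4, c→n4; n2: a→n1, b→n4, c→n1; n3: a→n1, b→n4, c→n1; n4: a→n4, b→n4, c→n4.
Exploring the product automaton M × N from the start pair (m0, n0), following both machines on each input symbol, reaches 11 state pairs: (m0, n0), (m1, n1), (m1, n2), (m2, n3), (m3, n4), (m2, n4), (m3, n1), (m2, n1), (m4, n4), (m5, n4), (m6, n4).
M accepts in {m6} and N accepts in {n1, n3}; no reachable pair has both components accepting, so no string drives both machines to acceptance simultaneously and L(M) ∩ L(N) = ∅.
So no string is accepted by both, and the intersection is empty.

Yes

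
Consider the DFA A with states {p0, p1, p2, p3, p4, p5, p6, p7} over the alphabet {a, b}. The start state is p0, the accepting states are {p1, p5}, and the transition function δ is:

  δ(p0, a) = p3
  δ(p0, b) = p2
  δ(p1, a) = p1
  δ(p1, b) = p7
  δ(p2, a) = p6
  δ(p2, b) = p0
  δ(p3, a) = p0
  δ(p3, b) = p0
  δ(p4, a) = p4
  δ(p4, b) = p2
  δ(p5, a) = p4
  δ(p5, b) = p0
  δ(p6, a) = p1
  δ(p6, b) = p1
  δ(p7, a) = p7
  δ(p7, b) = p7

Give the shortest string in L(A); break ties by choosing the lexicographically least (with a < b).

baa

A breadth-first search from p0 reaches an accepting state first via the path p0 → p2 → p6 → p1 on input baa.
No string of length < 3 is accepted (BFS exhausts all shorter strings without reaching an accepting state), and baa is the lexicographically least accepting string of length 3.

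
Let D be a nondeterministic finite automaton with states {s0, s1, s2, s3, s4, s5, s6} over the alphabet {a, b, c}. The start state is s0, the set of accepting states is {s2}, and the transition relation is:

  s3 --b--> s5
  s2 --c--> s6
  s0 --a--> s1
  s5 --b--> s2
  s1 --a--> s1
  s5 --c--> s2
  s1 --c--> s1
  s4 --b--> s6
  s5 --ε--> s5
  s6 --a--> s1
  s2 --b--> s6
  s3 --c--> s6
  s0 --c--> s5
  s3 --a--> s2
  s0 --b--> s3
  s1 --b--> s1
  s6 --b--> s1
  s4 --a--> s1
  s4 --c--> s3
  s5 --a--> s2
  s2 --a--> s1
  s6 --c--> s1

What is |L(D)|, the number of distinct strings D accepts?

The useful subgraph on states {s0, s2, s3, s5} is acyclic, so L(D) is finite; the longest accepting path visits 4 useful states, giving maximum string length 3.
Counting accepting paths from s0 by length: 4 of length 2, 3 of length 3. Total 7.

7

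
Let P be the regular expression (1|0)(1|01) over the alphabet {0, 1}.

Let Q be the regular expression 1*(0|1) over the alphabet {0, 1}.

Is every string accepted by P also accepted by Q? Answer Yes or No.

The string 01 is in L(P) but not in L(Q).
So L(P) ⊄ L(Q).

No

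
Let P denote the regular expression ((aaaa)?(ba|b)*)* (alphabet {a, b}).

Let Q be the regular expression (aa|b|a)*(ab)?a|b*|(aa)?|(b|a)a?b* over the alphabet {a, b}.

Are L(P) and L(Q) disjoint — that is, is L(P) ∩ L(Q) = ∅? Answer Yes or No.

The empty string ε is accepted by both P and Q.
Hence L(P) ∩ L(Q) ≠ ∅.

No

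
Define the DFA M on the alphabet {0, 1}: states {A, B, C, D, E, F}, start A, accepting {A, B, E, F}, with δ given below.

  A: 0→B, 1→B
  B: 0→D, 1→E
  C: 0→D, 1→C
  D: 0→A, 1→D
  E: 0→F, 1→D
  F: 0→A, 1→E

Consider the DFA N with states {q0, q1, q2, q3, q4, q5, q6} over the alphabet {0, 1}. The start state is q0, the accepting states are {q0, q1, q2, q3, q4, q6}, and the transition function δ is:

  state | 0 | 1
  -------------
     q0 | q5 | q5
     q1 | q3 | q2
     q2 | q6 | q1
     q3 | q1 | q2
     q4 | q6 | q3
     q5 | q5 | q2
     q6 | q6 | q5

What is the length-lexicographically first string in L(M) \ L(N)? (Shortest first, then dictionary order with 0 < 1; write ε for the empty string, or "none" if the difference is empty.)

The string 0 is accepted by M but not by N.
No shorter string lies in the difference, and 0 is the lexicographically first length-1 string in L(M) \ L(N).

0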